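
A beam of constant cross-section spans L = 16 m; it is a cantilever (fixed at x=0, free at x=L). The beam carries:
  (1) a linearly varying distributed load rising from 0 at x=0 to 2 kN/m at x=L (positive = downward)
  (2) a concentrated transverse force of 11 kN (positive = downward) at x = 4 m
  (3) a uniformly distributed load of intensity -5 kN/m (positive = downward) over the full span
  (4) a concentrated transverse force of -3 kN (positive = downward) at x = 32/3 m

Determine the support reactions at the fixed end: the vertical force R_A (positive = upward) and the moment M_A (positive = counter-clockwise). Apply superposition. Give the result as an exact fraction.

R_A = -56 kN, M_A = -1372/3 kN·m

Load 1 — triangular load w₀=2 kN/m (0→w₀ over full span):
  R_A = w₀L/2 = 2·16/2 = 16 kN
  M_A = w₀L²/3 = 2·16²/3 = 512/3 kN·m
Load 2 — point force P=11 kN at a=4 m (b=L-a=12):
  R_A = P = 11 kN
  M_A = Pa = 11·4 = 44 kN·m
Load 3 — uniform load w=-5 kN/m over full span:
  R_A = wL = (-5)·16 = -80 kN
  M_A = wL²/2 = (-5)·16²/2 = -640 kN·m
Load 4 — point force P=-3 kN at a=32/3 m (b=L-a=16/3):
  R_A = P = (-3) = -3 kN
  M_A = Pa = (-3)·(32/3) = -32 kN·m
Superposition: R_A = -56 kN, M_A = -1372/3 kN·m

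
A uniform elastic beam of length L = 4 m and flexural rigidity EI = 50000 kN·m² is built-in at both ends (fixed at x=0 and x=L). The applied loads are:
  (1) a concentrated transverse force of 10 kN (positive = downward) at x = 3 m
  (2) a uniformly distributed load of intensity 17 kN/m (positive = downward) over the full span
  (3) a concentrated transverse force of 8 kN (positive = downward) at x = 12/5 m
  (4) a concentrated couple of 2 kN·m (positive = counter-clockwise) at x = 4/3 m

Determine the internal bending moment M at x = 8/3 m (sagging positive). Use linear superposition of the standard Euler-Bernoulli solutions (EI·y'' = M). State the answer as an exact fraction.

M(8/3) = 11929/1000 kN·m

Load 1 — point force P=10 kN at a=3 m (b=L-a=1):
  M_1 = Pb²(3a+b)x/L³ - Pab²/L²  [x≤a] = 10·1²·(3·3+1)·(8/3)/4³ - 10·3·1²/4² = 55/24 kN·m
Load 2 — uniform load w=17 kN/m over full span:
  M_2 = wLx/2 - wL²/12 - wx²/2 = 17·4·(8/3)/2 - 17·4²/12 - 17·(8/3)²/2 = 68/9 kN·m
Load 3 — point force P=8 kN at a=12/5 m (b=L-a=8/5):
  M_3 = Pa²(a+3b)(L-x)/L³ - Pa²b/L²  [x>a] = 8·(12/5)²·((12/5)+3·(8/5))·(4-(8/3))/4³ - 8·(12/5)²·(8/5)/4² = 288/125 kN·m
Load 4 — applied couple M₀=2 kN·m at a=4/3 m (b=L-a=8/3):
  M_4 = R_Ax - M_A - M₀  [x>a] with R_A=2/3, M_A=0 = (2/3)·(8/3) - 0 - 2 = -2/9 kN·m
Superposition: M = Σ M_i = 11929/1000 kN·m ≈ 11.929000 kN·m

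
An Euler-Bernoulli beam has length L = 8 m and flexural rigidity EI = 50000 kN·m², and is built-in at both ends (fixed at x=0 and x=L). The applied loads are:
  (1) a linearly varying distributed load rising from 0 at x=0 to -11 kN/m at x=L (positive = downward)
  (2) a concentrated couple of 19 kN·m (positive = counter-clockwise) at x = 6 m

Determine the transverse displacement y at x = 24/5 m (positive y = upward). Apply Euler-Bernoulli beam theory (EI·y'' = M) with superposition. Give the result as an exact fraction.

Load 1 — triangular load w₀=-11 kN/m (0→w₀ over full span):
  y_1 = -w₀x²(L-x)²(x+2L)/(120LEI) = -(-11)·(24/5)²·(8-(24/5))²·((24/5)+2·8)/(120·8·50000) = 54912/48828125 m
Load 2 — applied couple M₀=19 kN·m at a=6 m (b=L-a=2):
  y_2 = (R_Ax³/6 - M_Ax²/2)/EI  [x≤a] with R_A=171/64, M_A=95/16 = ((171/64)·(24/5)³/6 - (95/16)·(24/5)²/2)/50000 = -1197/3125000 m
Superposition: y = Σ y_i = 289671/390625000 m ≈ 0.000742 m

y(24/5) = 289671/390625000 m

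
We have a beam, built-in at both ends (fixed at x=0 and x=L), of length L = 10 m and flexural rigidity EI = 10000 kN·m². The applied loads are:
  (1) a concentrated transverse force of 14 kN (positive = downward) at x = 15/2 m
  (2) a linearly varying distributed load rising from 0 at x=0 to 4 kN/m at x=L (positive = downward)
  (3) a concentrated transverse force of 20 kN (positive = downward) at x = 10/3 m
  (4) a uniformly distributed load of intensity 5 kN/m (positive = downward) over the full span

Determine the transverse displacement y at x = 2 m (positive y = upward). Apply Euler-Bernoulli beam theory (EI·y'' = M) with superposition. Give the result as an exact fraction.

Load 1 — point force P=14 kN at a=15/2 m (b=L-a=5/2):
  y_1 = -Pb²x²(3aL-(3a+b)x)/(6L³EI)  [x≤a] = -14·(5/2)²·2²·(3·(15/2)·10-(3·(15/2)+(5/2))·2)/(6·10³·10000) = -49/48000 m
Load 2 — triangular load w₀=4 kN/m (0→w₀ over full span):
  y_2 = -w₀x²(L-x)²(x+2L)/(120LEI) = -4·2²·(10-2)²·(2+2·10)/(120·10·10000) = -88/46875 m
Load 3 — point force P=20 kN at a=10/3 m (b=L-a=20/3):
  y_3 = -Pb²x²(3aL-(3a+b)x)/(6L³EI)  [x≤a] = -20·(20/3)²·2²·(3·(10/3)·10-(3·(10/3)+(20/3))·2)/(6·10³·10000) = -8/2025 m
Load 4 — uniform load w=5 kN/m over full span:
  y_4 = -wx²(L-x)²/(24EI) = -5·2²·(10-2)²/(24·10000) = -2/375 m
Superposition: y = Σ y_i = -1973503/162000000 m ≈ -0.012182 m

y(2) = -1973503/162000000 m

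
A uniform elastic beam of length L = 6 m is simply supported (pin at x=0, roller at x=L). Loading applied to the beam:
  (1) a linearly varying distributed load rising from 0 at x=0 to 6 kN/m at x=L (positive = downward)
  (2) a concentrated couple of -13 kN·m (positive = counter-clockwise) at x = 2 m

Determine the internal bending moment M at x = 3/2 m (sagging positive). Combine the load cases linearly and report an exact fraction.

Load 1 — triangular load w₀=6 kN/m (0→w₀ over full span):
  M_1 = w₀Lx/6 - w₀x³/(6L) = 6·6·(3/2)/6 - 6·(3/2)³/(6·6) = 135/16 kN·m
Load 2 — applied couple M₀=-13 kN·m at a=2 m (b=L-a=4):
  M_2 = M₀x/L  [x≤a] = (-13)·(3/2)/6 = -13/4 kN·m
Superposition: M = Σ M_i = 83/16 kN·m ≈ 5.187500 kN·m

M(3/2) = 83/16 kN·m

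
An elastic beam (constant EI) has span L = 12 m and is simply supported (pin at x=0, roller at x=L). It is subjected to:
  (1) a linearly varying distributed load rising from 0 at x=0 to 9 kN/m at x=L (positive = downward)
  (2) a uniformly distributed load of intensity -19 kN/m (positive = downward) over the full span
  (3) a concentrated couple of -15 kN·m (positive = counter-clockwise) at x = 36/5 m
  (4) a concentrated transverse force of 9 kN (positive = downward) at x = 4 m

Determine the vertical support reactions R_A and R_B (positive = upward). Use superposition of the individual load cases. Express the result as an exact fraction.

Load 1 — triangular load w₀=9 kN/m (0→w₀ over full span):
  R_A = w₀L/6 = 9·12/6 = 18 kN
  R_B = w₀L/3 = 9·12/3 = 36 kN
Load 2 — uniform load w=-19 kN/m over full span:
  R_A = wL/2 = (-19)·12/2 = -114 kN
  R_B = wL/2 = (-19)·12/2 = -114 kN
Load 3 — applied couple M₀=-15 kN·m at a=36/5 m (b=L-a=24/5):
  R_A = M₀/L = (-15)/12 = -5/4 kN
  R_B = -M₀/L = -(-15)/12 = 5/4 kN
Load 4 — point force P=9 kN at a=4 m (b=L-a=8):
  R_A = Pb/L = 9·8/12 = 6 kN
  R_B = Pa/L = 9·4/12 = 3 kN
Superposition: R_A = -365/4 kN, R_B = -295/4 kN

R_A = -365/4 kN, R_B = -295/4 kN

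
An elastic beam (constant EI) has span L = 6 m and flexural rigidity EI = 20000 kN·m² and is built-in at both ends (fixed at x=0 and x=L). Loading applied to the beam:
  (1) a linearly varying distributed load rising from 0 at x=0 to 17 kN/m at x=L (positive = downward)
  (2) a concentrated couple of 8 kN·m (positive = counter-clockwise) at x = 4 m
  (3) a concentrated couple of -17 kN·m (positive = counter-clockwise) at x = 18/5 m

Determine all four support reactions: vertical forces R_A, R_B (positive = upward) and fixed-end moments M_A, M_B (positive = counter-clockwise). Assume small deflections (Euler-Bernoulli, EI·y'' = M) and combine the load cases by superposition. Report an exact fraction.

Load 1 — triangular load w₀=17 kN/m (0→w₀ over full span):
  R_A = 3w₀L/20 = 3·17·6/20 = 153/10 kN
  M_A = w₀L²/30 = 17·6²/30 = 102/5 kN·m
  R_B = 7w₀L/20 = 7·17·6/20 = 357/10 kN
  M_B = -w₀L²/20 = -17·6²/20 = -153/5 kN·m
Load 2 — applied couple M₀=8 kN·m at a=4 m (b=L-a=2):
  R_A = 6M₀ab/L³ = 6·8·4·2/6³ = 16/9 kN
  M_A = M₀b(2a-b)/L² = 8·2·(2·4-2)/6² = 8/3 kN·m
  R_B = -6M₀ab/L³ = -6·8·4·2/6³ = -16/9 kN
  M_B = M₀a(2b-a)/L² = 8·4·(2·2-4)/6² = 0 kN·m
Load 3 — applied couple M₀=-17 kN·m at a=18/5 m (b=L-a=12/5):
  R_A = 6M₀ab/L³ = 6·(-17)·(18/5)·(12/5)/6³ = -102/25 kN
  M_A = M₀b(2a-b)/L² = (-17)·(12/5)·(2·(18/5)-(12/5))/6² = -136/25 kN·m
  R_B = -6M₀ab/L³ = -6·(-17)·(18/5)·(12/5)/6³ = 102/25 kN
  M_B = M₀a(2b-a)/L² = (-17)·(18/5)·(2·(12/5)-(18/5))/6² = -51/25 kN·m
Superposition: R_A = 5849/450 kN, M_A = 1322/75 kN·m, R_B = 17101/450 kN, M_B = -816/25 kN·m

R_A = 5849/450 kN, M_A = 1322/75 kN·m, R_B = 17101/450 kN, M_B = -816/25 kN·m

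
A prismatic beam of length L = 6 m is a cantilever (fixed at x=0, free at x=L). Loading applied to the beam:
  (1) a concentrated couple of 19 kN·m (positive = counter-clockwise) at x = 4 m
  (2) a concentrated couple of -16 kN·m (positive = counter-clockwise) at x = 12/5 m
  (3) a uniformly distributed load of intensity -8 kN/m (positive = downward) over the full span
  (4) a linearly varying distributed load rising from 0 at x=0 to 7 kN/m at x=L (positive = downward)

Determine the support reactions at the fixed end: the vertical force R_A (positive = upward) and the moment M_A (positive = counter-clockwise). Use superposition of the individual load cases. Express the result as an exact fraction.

Load 1 — applied couple M₀=19 kN·m at a=4 m (b=L-a=2):
  R_A = 0 kN
  M_A = -M₀ = -19 kN·m
Load 2 — applied couple M₀=-16 kN·m at a=12/5 m (b=L-a=18/5):
  R_A = 0 kN
  M_A = -M₀ = -(-16) = 16 kN·m
Load 3 — uniform load w=-8 kN/m over full span:
  R_A = wL = (-8)·6 = -48 kN
  M_A = wL²/2 = (-8)·6²/2 = -144 kN·m
Load 4 — triangular load w₀=7 kN/m (0→w₀ over full span):
  R_A = w₀L/2 = 7·6/2 = 21 kN
  M_A = w₀L²/3 = 7·6²/3 = 84 kN·m
Superposition: R_A = -27 kN, M_A = -63 kN·m

R_A = -27 kN, M_A = -63 kN·m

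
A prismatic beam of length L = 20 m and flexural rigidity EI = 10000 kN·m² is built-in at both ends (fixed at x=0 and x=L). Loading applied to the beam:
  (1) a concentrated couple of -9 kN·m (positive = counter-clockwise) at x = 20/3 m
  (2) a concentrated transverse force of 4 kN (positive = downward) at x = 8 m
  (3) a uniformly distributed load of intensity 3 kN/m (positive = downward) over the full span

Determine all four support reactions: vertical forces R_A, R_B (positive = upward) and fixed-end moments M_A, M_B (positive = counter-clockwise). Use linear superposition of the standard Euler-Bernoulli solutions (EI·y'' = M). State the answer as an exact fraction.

Load 1 — applied couple M₀=-9 kN·m at a=20/3 m (b=L-a=40/3):
  R_A = 6M₀ab/L³ = 6·(-9)·(20/3)·(40/3)/20³ = -3/5 kN
  M_A = M₀b(2a-b)/L² = (-9)·(40/3)·(2·(20/3)-(40/3))/20² = 0 kN·m
  R_B = -6M₀ab/L³ = -6·(-9)·(20/3)·(40/3)/20³ = 3/5 kN
  M_B = M₀a(2b-a)/L² = (-9)·(20/3)·(2·(40/3)-(20/3))/20² = -3 kN·m
Load 2 — point force P=4 kN at a=8 m (b=L-a=12):
  R_A = Pb²(3a+b)/L³ = 4·12²·(3·8+12)/20³ = 324/125 kN
  M_A = Pab²/L² = 4·8·12²/20² = 288/25 kN·m
  R_B = Pa²(a+3b)/L³ = 4·8²·(8+3·12)/20³ = 176/125 kN
  M_B = -Pa²b/L² = -4·8²·12/20² = -192/25 kN·m
Load 3 — uniform load w=3 kN/m over full span:
  R_A = wL/2 = 3·20/2 = 30 kN
  M_A = wL²/12 = 3·20²/12 = 100 kN·m
  R_B = wL/2 = 3·20/2 = 30 kN
  M_B = -wL²/12 = -3·20²/12 = -100 kN·m
Superposition: R_A = 3999/125 kN, M_A = 2788/25 kN·m, R_B = 4001/125 kN, M_B = -2767/25 kN·m

R_A = 3999/125 kN, M_A = 2788/25 kN·m, R_B = 4001/125 kN, M_B = -2767/25 kN·m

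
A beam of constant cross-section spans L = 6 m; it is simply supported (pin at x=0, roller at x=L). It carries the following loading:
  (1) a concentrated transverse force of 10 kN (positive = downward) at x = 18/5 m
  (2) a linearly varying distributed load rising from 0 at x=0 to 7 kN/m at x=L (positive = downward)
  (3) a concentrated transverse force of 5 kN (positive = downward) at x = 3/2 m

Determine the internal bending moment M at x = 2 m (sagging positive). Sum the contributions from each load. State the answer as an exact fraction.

M(2) = 229/9 kN·m

Load 1 — point force P=10 kN at a=18/5 m (b=L-a=12/5):
  M_1 = Pbx/L  [x≤a] = 10·(12/5)·2/6 = 8 kN·m
Load 2 — triangular load w₀=7 kN/m (0→w₀ over full span):
  M_2 = w₀Lx/6 - w₀x³/(6L) = 7·6·2/6 - 7·2³/(6·6) = 112/9 kN·m
Load 3 — point force P=5 kN at a=3/2 m (b=L-a=9/2):
  M_3 = Pa(L-x)/L  [x>a] = 5·(3/2)·(6-2)/6 = 5 kN·m
Superposition: M = Σ M_i = 229/9 kN·m ≈ 25.444444 kN·m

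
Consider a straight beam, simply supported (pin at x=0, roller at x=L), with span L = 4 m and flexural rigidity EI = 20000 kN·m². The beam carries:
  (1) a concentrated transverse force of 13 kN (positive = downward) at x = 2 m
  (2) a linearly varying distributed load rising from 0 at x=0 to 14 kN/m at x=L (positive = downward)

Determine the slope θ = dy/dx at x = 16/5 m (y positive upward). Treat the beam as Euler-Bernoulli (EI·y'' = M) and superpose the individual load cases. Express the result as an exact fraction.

Load 1 — point force P=13 kN at a=2 m (b=L-a=2):
  θ_1 = -Pa(2L²-6Lx+3x²+a²)/(6LEI)  [x>a] = -13·2·(2·4²-6·4·(16/5)+3·(16/5)²+2²)/(6·4·20000) = 273/500000 rad
Load 2 — triangular load w₀=14 kN/m (0→w₀ over full span):
  θ_2 = -w₀(7L⁴-30L²x²+15x⁴)/(360LEI) = -14·(7·4⁴-30·4²·(16/5)²+15·(16/5)⁴)/(360·4·20000) = 5299/7031250 rad
Superposition: θ = Σ θ_i = 146209/112500000 rad ≈ 0.001300 rad

θ(16/5) = 146209/112500000 rad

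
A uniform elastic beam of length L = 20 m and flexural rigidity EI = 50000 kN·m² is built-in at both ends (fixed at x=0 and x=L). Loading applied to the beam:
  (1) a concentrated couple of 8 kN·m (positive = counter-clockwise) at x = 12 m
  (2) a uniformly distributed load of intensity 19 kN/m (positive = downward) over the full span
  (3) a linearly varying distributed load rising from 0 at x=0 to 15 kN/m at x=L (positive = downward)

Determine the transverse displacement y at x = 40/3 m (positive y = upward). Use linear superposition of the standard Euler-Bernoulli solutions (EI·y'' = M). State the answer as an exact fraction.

Load 1 — applied couple M₀=8 kN·m at a=12 m (b=L-a=8):
  y_1 = (R_Ax³/6 - M_Ax²/2 - M₀(x-a)²/2)/EI  [x>a] with R_A=72/125, M_A=64/25 = ((72/125)·(40/3)³/6 - (64/25)·(40/3)²/2 - 8·((40/3)-12)²/2)/50000 = -4/28125 m
Load 2 — uniform load w=19 kN/m over full span:
  y_2 = -wx²(L-x)²/(24EI) = -19·(40/3)²·(20-(40/3))²/(24·50000) = -152/1215 m
Load 3 — triangular load w₀=15 kN/m (0→w₀ over full span):
  y_3 = -w₀x²(L-x)²(x+2L)/(120LEI) = -15·(40/3)²·(20-(40/3))²·((40/3)+2·20)/(120·20·50000) = -64/1215 m
Superposition: y = Σ y_i = -556/3125 m ≈ -0.177920 m

y(40/3) = -556/3125 m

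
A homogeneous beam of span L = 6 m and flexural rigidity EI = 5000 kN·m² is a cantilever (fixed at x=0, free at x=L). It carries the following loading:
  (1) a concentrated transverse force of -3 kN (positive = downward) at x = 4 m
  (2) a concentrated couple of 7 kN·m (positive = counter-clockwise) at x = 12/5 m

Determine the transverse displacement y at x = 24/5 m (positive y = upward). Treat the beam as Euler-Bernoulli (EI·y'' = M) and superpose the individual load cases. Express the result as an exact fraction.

Load 1 — point force P=-3 kN at a=4 m (b=L-a=2):
  y_1 = -Pa²(3x-a)/(6EI)  [x>a] = -(-3)·4²·(3·(24/5)-4)/(6·5000) = 52/3125 m
Load 2 — applied couple M₀=7 kN·m at a=12/5 m (b=L-a=18/5):
  y_2 = M₀a(2x-a)/(2EI)  [x>a] = 7·(12/5)·(2·(24/5)-(12/5))/(2·5000) = 189/15625 m
Superposition: y = Σ y_i = 449/15625 m ≈ 0.028736 m

y(24/5) = 449/15625 m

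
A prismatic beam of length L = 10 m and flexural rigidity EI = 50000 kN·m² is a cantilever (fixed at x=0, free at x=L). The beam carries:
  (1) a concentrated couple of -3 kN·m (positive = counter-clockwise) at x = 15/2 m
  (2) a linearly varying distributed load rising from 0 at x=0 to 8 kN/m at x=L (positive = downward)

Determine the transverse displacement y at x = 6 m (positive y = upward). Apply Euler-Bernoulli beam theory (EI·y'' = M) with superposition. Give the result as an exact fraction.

y(6) = -43323/625000 m

Load 1 — applied couple M₀=-3 kN·m at a=15/2 m (b=L-a=5/2):
  y_1 = M₀x²/(2EI)  [x≤a] = (-3)·6²/(2·50000) = -27/25000 m
Load 2 — triangular load w₀=8 kN/m (0→w₀ over full span):
  y_2 = (w₀Lx³/12-w₀L²x²/6-w₀x⁵/(120L))/EI = (8·10·6³/12-8·10²·6²/6-8·6⁵/(120·10))/50000 = -5331/78125 m
Superposition: y = Σ y_i = -43323/625000 m ≈ -0.069317 m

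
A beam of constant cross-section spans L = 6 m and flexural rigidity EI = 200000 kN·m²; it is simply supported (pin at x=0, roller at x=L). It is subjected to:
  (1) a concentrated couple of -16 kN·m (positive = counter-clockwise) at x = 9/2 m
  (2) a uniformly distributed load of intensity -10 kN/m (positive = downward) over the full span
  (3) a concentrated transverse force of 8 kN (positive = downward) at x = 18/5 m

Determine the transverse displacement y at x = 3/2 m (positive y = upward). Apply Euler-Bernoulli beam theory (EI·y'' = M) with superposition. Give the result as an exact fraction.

y(3/2) = 926739/1600000000 m

Load 1 — applied couple M₀=-16 kN·m at a=9/2 m (b=L-a=3/2):
  y_1 = (M₀x³/(6L)+C₁x)/EI  [x≤a] with C₁=M₀(3b²-L²)/(6L)=13 = ((-16)·(3/2)³/(6·6)+13·(3/2))/200000 = 9/100000 m
Load 2 — uniform load w=-10 kN/m over full span:
  y_2 = -wx(L³-2Lx²+x³)/(24EI) = -(-10)·(3/2)·(6³-2·6·(3/2)²+(3/2)³)/(24·200000) = 1539/2560000 m
Load 3 — point force P=8 kN at a=18/5 m (b=L-a=12/5):
  y_3 = -Pbx(L²-b²-x²)/(6LEI)  [x≤a] = -8·(12/5)·(3/2)·(6²-(12/5)²-(3/2)²)/(6·6·200000) = -2799/25000000 m
Superposition: y = Σ y_i = 926739/1600000000 m ≈ 0.000579 m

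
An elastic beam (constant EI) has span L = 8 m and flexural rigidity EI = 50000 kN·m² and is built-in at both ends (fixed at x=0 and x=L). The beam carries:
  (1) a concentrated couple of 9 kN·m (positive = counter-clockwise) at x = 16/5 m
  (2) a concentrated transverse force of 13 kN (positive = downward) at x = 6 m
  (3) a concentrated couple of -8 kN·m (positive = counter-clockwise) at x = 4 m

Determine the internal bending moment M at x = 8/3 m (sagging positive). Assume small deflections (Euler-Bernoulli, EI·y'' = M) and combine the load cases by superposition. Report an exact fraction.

M(8/3) = 1069/600 kN·m

Load 1 — applied couple M₀=9 kN·m at a=16/5 m (b=L-a=24/5):
  M_1 = R_Ax - M_A  [x≤a] with R_A=81/50, M_A=27/25 = (81/50)·(8/3) - (27/25) = 81/25 kN·m
Load 2 — point force P=13 kN at a=6 m (b=L-a=2):
  M_2 = Pb²(3a+b)x/L³ - Pab²/L²  [x≤a] = 13·2²·(3·6+2)·(8/3)/8³ - 13·6·2²/8² = 13/24 kN·m
Load 3 — applied couple M₀=-8 kN·m at a=4 m (b=L-a=4):
  M_3 = R_Ax - M_A  [x≤a] with R_A=-3/2, M_A=-2 = (-3/2)·(8/3) - (-2) = -2 kN·m
Superposition: M = Σ M_i = 1069/600 kN·m ≈ 1.781667 kN·m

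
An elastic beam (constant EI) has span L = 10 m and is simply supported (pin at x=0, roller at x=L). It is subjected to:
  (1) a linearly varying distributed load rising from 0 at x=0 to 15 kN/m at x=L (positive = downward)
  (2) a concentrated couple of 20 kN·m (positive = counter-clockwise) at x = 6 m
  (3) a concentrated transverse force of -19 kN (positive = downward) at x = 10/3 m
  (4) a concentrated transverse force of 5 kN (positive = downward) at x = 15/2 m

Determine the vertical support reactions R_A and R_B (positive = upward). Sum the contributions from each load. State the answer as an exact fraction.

Load 1 — triangular load w₀=15 kN/m (0→w₀ over full span):
  R_A = w₀L/6 = 15·10/6 = 25 kN
  R_B = w₀L/3 = 15·10/3 = 50 kN
Load 2 — applied couple M₀=20 kN·m at a=6 m (b=L-a=4):
  R_A = M₀/L = 20/10 = 2 kN
  R_B = -M₀/L = -20/10 = -2 kN
Load 3 — point force P=-19 kN at a=10/3 m (b=L-a=20/3):
  R_A = Pb/L = (-19)·(20/3)/10 = -38/3 kN
  R_B = Pa/L = (-19)·(10/3)/10 = -19/3 kN
Load 4 — point force P=5 kN at a=15/2 m (b=L-a=5/2):
  R_A = Pb/L = 5·(5/2)/10 = 5/4 kN
  R_B = Pa/L = 5·(15/2)/10 = 15/4 kN
Superposition: R_A = 187/12 kN, R_B = 545/12 kN

R_A = 187/12 kN, R_B = 545/12 kN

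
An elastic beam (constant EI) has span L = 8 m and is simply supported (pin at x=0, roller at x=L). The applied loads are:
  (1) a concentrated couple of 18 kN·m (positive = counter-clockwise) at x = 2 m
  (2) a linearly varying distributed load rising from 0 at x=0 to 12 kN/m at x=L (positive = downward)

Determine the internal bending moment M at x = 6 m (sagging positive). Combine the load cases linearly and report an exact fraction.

Load 1 — applied couple M₀=18 kN·m at a=2 m (b=L-a=6):
  M_1 = M₀x/L - M₀  [x>a] = 18·6/8 - 18 = -9/2 kN·m
Load 2 — triangular load w₀=12 kN/m (0→w₀ over full span):
  M_2 = w₀Lx/6 - w₀x³/(6L) = 12·8·6/6 - 12·6³/(6·8) = 42 kN·m
Superposition: M = Σ M_i = 75/2 kN·m ≈ 37.500000 kN·m

M(6) = 75/2 kN·m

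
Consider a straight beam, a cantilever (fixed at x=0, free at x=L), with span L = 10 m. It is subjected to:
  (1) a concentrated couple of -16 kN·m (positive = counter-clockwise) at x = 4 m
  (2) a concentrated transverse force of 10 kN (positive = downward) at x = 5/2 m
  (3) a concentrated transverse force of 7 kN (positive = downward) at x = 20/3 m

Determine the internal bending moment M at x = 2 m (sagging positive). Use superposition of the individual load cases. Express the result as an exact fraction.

M(2) = -161/3 kN·m

Load 1 — applied couple M₀=-16 kN·m at a=4 m (b=L-a=6):
  M_1 = M₀  [x≤a] = (-16) = -16 kN·m
Load 2 — point force P=10 kN at a=5/2 m (b=L-a=15/2):
  M_2 = -P(a-x)  [x≤a] = -10·((5/2)-2) = -5 kN·m
Load 3 — point force P=7 kN at a=20/3 m (b=L-a=10/3):
  M_3 = -P(a-x)  [x≤a] = -7·((20/3)-2) = -98/3 kN·m
Superposition: M = Σ M_i = -161/3 kN·m ≈ -53.666667 kN·m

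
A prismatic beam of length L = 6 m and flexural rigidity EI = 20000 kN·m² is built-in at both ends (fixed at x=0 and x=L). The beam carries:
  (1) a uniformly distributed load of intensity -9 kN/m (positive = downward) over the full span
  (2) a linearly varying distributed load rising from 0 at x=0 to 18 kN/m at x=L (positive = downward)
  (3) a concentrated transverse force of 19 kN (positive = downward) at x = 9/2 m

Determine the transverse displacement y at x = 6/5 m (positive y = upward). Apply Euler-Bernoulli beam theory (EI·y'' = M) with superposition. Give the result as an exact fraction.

Load 1 — uniform load w=-9 kN/m over full span:
  y_1 = -wx²(L-x)²/(24EI) = -(-9)·(6/5)²·(6-(6/5))²/(24·20000) = 243/390625 m
Load 2 — triangular load w₀=18 kN/m (0→w₀ over full span):
  y_2 = -w₀x²(L-x)²(x+2L)/(120LEI) = -18·(6/5)²·(6-(6/5))²·((6/5)+2·6)/(120·6·20000) = -5346/9765625 m
Load 3 — point force P=19 kN at a=9/2 m (b=L-a=3/2):
  y_3 = -Pb²x²(3aL-(3a+b)x)/(6L³EI)  [x≤a] = -19·(3/2)²·(6/5)²·(3·(9/2)·6-(3·(9/2)+(3/2))·(6/5))/(6·6³·20000) = -1197/8000000 m
Superposition: y = Σ y_i = -374877/5000000000 m ≈ -0.000075 m

y(6/5) = -374877/5000000000 m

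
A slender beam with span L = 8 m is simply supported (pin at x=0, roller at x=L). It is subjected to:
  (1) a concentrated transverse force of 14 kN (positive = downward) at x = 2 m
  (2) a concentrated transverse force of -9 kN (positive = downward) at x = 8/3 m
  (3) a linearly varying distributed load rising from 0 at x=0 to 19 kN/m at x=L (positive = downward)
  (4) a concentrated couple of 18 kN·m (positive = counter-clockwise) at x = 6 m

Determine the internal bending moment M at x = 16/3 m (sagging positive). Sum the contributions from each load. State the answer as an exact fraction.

Load 1 — point force P=14 kN at a=2 m (b=L-a=6):
  M_1 = Pa(L-x)/L  [x>a] = 14·2·(8-(16/3))/8 = 28/3 kN·m
Load 2 — point force P=-9 kN at a=8/3 m (b=L-a=16/3):
  M_2 = Pa(L-x)/L  [x>a] = (-9)·(8/3)·(8-(16/3))/8 = -8 kN·m
Load 3 — triangular load w₀=19 kN/m (0→w₀ over full span):
  M_3 = w₀Lx/6 - w₀x³/(6L) = 19·8·(16/3)/6 - 19·(16/3)³/(6·8) = 6080/81 kN·m
Load 4 — applied couple M₀=18 kN·m at a=6 m (b=L-a=2):
  M_4 = M₀x/L  [x≤a] = 18·(16/3)/8 = 12 kN·m
Superposition: M = Σ M_i = 7160/81 kN·m ≈ 88.395062 kN·m

M(16/3) = 7160/81 kN·m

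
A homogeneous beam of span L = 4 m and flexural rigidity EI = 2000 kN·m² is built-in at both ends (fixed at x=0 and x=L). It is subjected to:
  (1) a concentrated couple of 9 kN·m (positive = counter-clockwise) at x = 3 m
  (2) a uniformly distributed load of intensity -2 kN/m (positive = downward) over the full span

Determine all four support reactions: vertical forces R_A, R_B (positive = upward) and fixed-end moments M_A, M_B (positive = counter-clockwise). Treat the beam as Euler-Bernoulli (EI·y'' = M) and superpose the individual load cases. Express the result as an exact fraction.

Load 1 — applied couple M₀=9 kN·m at a=3 m (b=L-a=1):
  R_A = 6M₀ab/L³ = 6·9·3·1/4³ = 81/32 kN
  M_A = M₀b(2a-b)/L² = 9·1·(2·3-1)/4² = 45/16 kN·m
  R_B = -6M₀ab/L³ = -6·9·3·1/4³ = -81/32 kN
  M_B = M₀a(2b-a)/L² = 9·3·(2·1-3)/4² = -27/16 kN·m
Load 2 — uniform load w=-2 kN/m over full span:
  R_A = wL/2 = (-2)·4/2 = -4 kN
  M_A = wL²/12 = (-2)·4²/12 = -8/3 kN·m
  R_B = wL/2 = (-2)·4/2 = -4 kN
  M_B = -wL²/12 = -(-2)·4²/12 = 8/3 kN·m
Superposition: R_A = -47/32 kN, M_A = 7/48 kN·m, R_B = -209/32 kN, M_B = 47/48 kN·m

R_A = -47/32 kN, M_A = 7/48 kN·m, R_B = -209/32 kN, M_B = 47/48 kN·m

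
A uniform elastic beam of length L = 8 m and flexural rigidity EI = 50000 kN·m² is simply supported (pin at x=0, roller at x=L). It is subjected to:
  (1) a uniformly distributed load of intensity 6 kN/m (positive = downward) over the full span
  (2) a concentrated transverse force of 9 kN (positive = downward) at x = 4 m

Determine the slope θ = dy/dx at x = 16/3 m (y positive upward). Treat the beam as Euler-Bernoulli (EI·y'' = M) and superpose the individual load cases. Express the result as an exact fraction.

θ(16/3) = 551/337500 rad

Load 1 — uniform load w=6 kN/m over full span:
  θ_1 = -w(L³-6Lx²+4x³)/(24EI) = -6·(8³-6·8·(16/3)²+4·(16/3)³)/(24·50000) = 104/84375 rad
Load 2 — point force P=9 kN at a=4 m (b=L-a=4):
  θ_2 = -Pa(2L²-6Lx+3x²+a²)/(6LEI)  [x>a] = -9·4·(2·8²-6·8·(16/3)+3·(16/3)²+4²)/(6·8·50000) = 1/2500 rad
Superposition: θ = Σ θ_i = 551/337500 rad ≈ 0.001633 rad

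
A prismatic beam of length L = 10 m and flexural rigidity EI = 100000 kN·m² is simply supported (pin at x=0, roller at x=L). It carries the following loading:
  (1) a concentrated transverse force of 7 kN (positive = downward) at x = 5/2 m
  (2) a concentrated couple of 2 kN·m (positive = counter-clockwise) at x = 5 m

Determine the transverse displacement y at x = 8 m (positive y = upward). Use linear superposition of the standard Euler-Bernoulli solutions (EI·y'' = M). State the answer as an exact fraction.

y(8) = -12229/24000000 m

Load 1 — point force P=7 kN at a=5/2 m (b=L-a=15/2):
  y_1 = -Pa(L-x)(2Lx-a²-x²)/(6LEI)  [x>a] = -7·(5/2)·(10-8)·(2·10·8-(5/2)²-8²)/(6·10·100000) = -2513/4800000 m
Load 2 — applied couple M₀=2 kN·m at a=5 m (b=L-a=5):
  y_2 = (M₀x³/(6L)-M₀(x-a)²/2+C₁x)/EI  [x>a] with C₁=M₀(3b²-L²)/(6L)=-5/6 = (2·8³/(6·10)-2·(8-5)²/2+(-5/6)·8)/100000 = 7/500000 m
Superposition: y = Σ y_i = -12229/24000000 m ≈ -0.000510 m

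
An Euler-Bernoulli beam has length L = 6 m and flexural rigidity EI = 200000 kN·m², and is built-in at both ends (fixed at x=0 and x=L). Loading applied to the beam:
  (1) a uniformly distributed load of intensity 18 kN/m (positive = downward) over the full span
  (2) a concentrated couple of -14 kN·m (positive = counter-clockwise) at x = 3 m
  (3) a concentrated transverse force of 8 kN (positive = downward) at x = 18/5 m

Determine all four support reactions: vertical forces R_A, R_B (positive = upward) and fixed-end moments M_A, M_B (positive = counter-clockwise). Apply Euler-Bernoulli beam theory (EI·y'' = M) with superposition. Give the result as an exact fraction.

Load 1 — uniform load w=18 kN/m over full span:
  R_A = wL/2 = 18·6/2 = 54 kN
  M_A = wL²/12 = 18·6²/12 = 54 kN·m
  R_B = wL/2 = 18·6/2 = 54 kN
  M_B = -wL²/12 = -18·6²/12 = -54 kN·m
Load 2 — applied couple M₀=-14 kN·m at a=3 m (b=L-a=3):
  R_A = 6M₀ab/L³ = 6·(-14)·3·3/6³ = -7/2 kN
  M_A = M₀b(2a-b)/L² = (-14)·3·(2·3-3)/6² = -7/2 kN·m
  R_B = -6M₀ab/L³ = -6·(-14)·3·3/6³ = 7/2 kN
  M_B = M₀a(2b-a)/L² = (-14)·3·(2·3-3)/6² = -7/2 kN·m
Load 3 — point force P=8 kN at a=18/5 m (b=L-a=12/5):
  R_A = Pb²(3a+b)/L³ = 8·(12/5)²·(3·(18/5)+(12/5))/6³ = 352/125 kN
  M_A = Pab²/L² = 8·(18/5)·(12/5)²/6² = 576/125 kN·m
  R_B = Pa²(a+3b)/L³ = 8·(18/5)²·((18/5)+3·(12/5))/6³ = 648/125 kN
  M_B = -Pa²b/L² = -8·(18/5)²·(12/5)/6² = -864/125 kN·m
Superposition: R_A = 13329/250 kN, M_A = 13777/250 kN·m, R_B = 15671/250 kN, M_B = -16103/250 kN·m

R_A = 13329/250 kN, M_A = 13777/250 kN·m, R_B = 15671/250 kN, M_B = -16103/250 kN·m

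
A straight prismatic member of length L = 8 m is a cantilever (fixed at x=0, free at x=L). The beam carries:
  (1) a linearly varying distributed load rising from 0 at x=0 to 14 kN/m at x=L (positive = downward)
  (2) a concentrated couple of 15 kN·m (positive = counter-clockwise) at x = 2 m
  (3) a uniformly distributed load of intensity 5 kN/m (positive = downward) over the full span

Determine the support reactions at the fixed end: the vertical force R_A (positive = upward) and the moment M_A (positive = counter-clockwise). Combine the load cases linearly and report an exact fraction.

Load 1 — triangular load w₀=14 kN/m (0→w₀ over full span):
  R_A = w₀L/2 = 14·8/2 = 56 kN
  M_A = w₀L²/3 = 14·8²/3 = 896/3 kN·m
Load 2 — applied couple M₀=15 kN·m at a=2 m (b=L-a=6):
  R_A = 0 kN
  M_A = -M₀ = -15 kN·m
Load 3 — uniform load w=5 kN/m over full span:
  R_A = wL = 5·8 = 40 kN
  M_A = wL²/2 = 5·8²/2 = 160 kN·m
Superposition: R_A = 96 kN, M_A = 1331/3 kN·m

R_A = 96 kN, M_A = 1331/3 kN·m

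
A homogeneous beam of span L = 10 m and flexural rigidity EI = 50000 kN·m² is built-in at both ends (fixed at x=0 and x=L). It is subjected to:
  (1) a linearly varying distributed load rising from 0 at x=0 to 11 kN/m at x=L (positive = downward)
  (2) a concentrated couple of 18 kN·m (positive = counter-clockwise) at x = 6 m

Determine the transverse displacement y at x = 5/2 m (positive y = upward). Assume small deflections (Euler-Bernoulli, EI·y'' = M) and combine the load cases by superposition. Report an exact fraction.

Load 1 — triangular load w₀=11 kN/m (0→w₀ over full span):
  y_1 = -w₀x²(L-x)²(x+2L)/(120LEI) = -11·(5/2)²·(10-(5/2))²·((5/2)+2·10)/(120·10·50000) = -297/204800 m
Load 2 — applied couple M₀=18 kN·m at a=6 m (b=L-a=4):
  y_2 = (R_Ax³/6 - M_Ax²/2)/EI  [x≤a] with R_A=324/125, M_A=144/25 = ((324/125)·(5/2)³/6 - (144/25)·(5/2)²/2)/50000 = -9/40000 m
Superposition: y = Σ y_i = -8577/5120000 m ≈ -0.001675 m

y(5/2) = -8577/5120000 m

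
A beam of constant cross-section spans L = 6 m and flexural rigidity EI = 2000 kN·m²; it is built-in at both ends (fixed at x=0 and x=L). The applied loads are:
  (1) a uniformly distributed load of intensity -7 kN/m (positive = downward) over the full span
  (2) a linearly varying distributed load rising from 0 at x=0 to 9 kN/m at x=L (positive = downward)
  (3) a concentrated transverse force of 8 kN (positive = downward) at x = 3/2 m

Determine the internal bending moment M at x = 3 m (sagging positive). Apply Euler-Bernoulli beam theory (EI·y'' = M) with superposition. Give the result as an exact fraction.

M(3) = -9/4 kN·m

Load 1 — uniform load w=-7 kN/m over full span:
  M_1 = wLx/2 - wL²/12 - wx²/2 = (-7)·6·3/2 - (-7)·6²/12 - (-7)·3²/2 = -21/2 kN·m
Load 2 — triangular load w₀=9 kN/m (0→w₀ over full span):
  M_2 = 3w₀Lx/20 - w₀L²/30 - w₀x³/(6L) = 3·9·6·3/20 - 9·6²/30 - 9·3³/(6·6) = 27/4 kN·m
Load 3 — point force P=8 kN at a=3/2 m (b=L-a=9/2):
  M_3 = Pa²(a+3b)(L-x)/L³ - Pa²b/L²  [x>a] = 8·(3/2)²·((3/2)+3·(9/2))·(6-3)/6³ - 8·(3/2)²·(9/2)/6² = 3/2 kN·m
Superposition: M = Σ M_i = -9/4 kN·m ≈ -2.250000 kN·m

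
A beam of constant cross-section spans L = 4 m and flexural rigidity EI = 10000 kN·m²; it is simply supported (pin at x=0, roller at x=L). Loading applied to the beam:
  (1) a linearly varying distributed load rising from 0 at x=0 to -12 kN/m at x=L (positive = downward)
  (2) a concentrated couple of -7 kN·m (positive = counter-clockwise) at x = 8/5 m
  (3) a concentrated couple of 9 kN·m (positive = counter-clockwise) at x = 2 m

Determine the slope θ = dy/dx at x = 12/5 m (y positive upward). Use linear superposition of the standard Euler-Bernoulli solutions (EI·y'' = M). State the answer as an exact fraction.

Load 1 — triangular load w₀=-12 kN/m (0→w₀ over full span):
  θ_1 = -w₀(7L⁴-30L²x²+15x⁴)/(360LEI) = -(-12)·(7·4⁴-30·4²·(12/5)²+15·(12/5)⁴)/(360·4·10000) = -464/1171875 rad
Load 2 — applied couple M₀=-7 kN·m at a=8/5 m (b=L-a=12/5):
  θ_2 = (M₀x²/(2L)-M₀(x-a)+C₁)/EI  [x>a] with C₁=M₀(3b²-L²)/(6L)=-28/75 = ((-7)·(12/5)²/(2·4)-(-7)·((12/5)-(8/5))+(-28/75))/10000 = 7/375000 rad
Load 3 — applied couple M₀=9 kN·m at a=2 m (b=L-a=2):
  θ_3 = (M₀x²/(2L)-M₀(x-a)+C₁)/EI  [x>a] with C₁=M₀(3b²-L²)/(6L)=-3/2 = (9·(12/5)²/(2·4)-9·((12/5)-2)+(-3/2))/10000 = 69/500000 rad
Superposition: θ = Σ θ_i = -2991/12500000 rad ≈ -0.000239 rad

θ(12/5) = -2991/12500000 rad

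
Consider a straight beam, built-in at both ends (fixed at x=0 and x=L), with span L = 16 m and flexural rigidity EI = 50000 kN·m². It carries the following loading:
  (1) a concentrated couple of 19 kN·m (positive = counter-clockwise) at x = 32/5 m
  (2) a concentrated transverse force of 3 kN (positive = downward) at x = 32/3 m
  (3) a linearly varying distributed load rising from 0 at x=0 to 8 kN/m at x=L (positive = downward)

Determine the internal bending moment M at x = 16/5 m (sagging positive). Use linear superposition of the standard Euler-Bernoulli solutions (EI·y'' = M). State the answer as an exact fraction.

M(16/5) = -929/125 kN·m

Load 1 — applied couple M₀=19 kN·m at a=32/5 m (b=L-a=48/5):
  M_1 = R_Ax - M_A  [x≤a] with R_A=171/100, M_A=57/25 = (171/100)·(16/5) - (57/25) = 399/125 kN·m
Load 2 — point force P=3 kN at a=32/3 m (b=L-a=16/3):
  M_2 = Pb²(3a+b)x/L³ - Pab²/L²  [x≤a] = 3·(16/3)²·(3·(32/3)+(16/3))·(16/5)/16³ - 3·(32/3)·(16/3)²/16² = -16/15 kN·m
Load 3 — triangular load w₀=8 kN/m (0→w₀ over full span):
  M_3 = 3w₀Lx/20 - w₀L²/30 - w₀x³/(6L) = 3·8·16·(16/5)/20 - 8·16²/30 - 8·(16/5)³/(6·16) = -3584/375 kN·m
Superposition: M = Σ M_i = -929/125 kN·m ≈ -7.432000 kN·m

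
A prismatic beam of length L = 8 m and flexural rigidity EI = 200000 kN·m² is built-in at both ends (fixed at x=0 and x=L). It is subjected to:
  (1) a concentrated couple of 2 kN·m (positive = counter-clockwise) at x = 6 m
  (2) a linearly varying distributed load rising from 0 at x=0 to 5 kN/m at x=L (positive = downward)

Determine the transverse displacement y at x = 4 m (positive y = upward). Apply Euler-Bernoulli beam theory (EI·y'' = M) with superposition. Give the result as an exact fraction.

y(4) = -43/300000 m

Load 1 — applied couple M₀=2 kN·m at a=6 m (b=L-a=2):
  y_1 = (R_Ax³/6 - M_Ax²/2)/EI  [x≤a] with R_A=9/32, M_A=5/8 = ((9/32)·4³/6 - (5/8)·4²/2)/200000 = -1/100000 m
Load 2 — triangular load w₀=5 kN/m (0→w₀ over full span):
  y_2 = -w₀x²(L-x)²(x+2L)/(120LEI) = -5·4²·(8-4)²·(4+2·8)/(120·8·200000) = -1/7500 m
Superposition: y = Σ y_i = -43/300000 m ≈ -0.000143 m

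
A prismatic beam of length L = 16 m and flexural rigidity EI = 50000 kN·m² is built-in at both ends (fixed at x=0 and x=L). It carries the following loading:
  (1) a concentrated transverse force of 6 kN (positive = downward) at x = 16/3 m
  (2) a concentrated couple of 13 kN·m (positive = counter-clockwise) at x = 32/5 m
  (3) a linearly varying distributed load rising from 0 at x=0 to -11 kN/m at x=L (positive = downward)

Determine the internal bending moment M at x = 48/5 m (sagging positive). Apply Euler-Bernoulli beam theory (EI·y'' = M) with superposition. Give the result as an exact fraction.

M(48/5) = -66016/1125 kN·m

Load 1 — point force P=6 kN at a=16/3 m (b=L-a=32/3):
  M_1 = Pa²(a+3b)(L-x)/L³ - Pa²b/L²  [x>a] = 6·(16/3)²·((16/3)+3·(32/3))·(16-(48/5))/16³ - 6·(16/3)²·(32/3)/16² = 128/45 kN·m
Load 2 — applied couple M₀=13 kN·m at a=32/5 m (b=L-a=48/5):
  M_2 = R_Ax - M_A - M₀  [x>a] with R_A=117/100, M_A=39/25 = (117/100)·(48/5) - (39/25) - 13 = -416/125 kN·m
Load 3 — triangular load w₀=-11 kN/m (0→w₀ over full span):
  M_3 = 3w₀Lx/20 - w₀L²/30 - w₀x³/(6L) = 3·(-11)·16·(48/5)/20 - (-11)·16²/30 - (-11)·(48/5)³/(6·16) = -21824/375 kN·m
Superposition: M = Σ M_i = -66016/1125 kN·m ≈ -58.680889 kN·m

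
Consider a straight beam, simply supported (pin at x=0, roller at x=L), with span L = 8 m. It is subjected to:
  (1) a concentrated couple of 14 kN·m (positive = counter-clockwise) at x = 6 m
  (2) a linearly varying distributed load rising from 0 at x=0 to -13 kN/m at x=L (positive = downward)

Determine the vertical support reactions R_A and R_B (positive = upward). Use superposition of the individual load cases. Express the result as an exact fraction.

R_A = -187/12 kN, R_B = -437/12 kN

Load 1 — applied couple M₀=14 kN·m at a=6 m (b=L-a=2):
  R_A = M₀/L = 14/8 = 7/4 kN
  R_B = -M₀/L = -14/8 = -7/4 kN
Load 2 — triangular load w₀=-13 kN/m (0→w₀ over full span):
  R_A = w₀L/6 = (-13)·8/6 = -52/3 kN
  R_B = w₀L/3 = (-13)·8/3 = -104/3 kN
Superposition: R_A = -187/12 kN, R_B = -437/12 kN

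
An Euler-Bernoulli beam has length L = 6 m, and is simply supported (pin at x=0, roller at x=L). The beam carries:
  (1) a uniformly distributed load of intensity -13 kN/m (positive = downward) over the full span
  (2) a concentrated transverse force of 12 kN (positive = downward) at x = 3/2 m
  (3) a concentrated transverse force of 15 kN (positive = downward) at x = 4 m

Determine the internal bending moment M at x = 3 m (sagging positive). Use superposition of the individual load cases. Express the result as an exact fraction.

Load 1 — uniform load w=-13 kN/m over full span:
  M_1 = wx(L-x)/2 = (-13)·3·(6-3)/2 = -117/2 kN·m
Load 2 — point force P=12 kN at a=3/2 m (b=L-a=9/2):
  M_2 = Pa(L-x)/L  [x>a] = 12·(3/2)·(6-3)/6 = 9 kN·m
Load 3 — point force P=15 kN at a=4 m (b=L-a=2):
  M_3 = Pbx/L  [x≤a] = 15·2·3/6 = 15 kN·m
Superposition: M = Σ M_i = -69/2 kN·m ≈ -34.500000 kN·m

M(3) = -69/2 kN·m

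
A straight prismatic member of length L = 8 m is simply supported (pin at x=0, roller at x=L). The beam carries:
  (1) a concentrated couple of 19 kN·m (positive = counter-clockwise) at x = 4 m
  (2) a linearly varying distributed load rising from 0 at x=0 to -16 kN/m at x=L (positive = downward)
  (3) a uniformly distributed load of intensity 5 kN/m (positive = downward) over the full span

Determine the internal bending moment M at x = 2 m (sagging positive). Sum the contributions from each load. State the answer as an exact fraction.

M(2) = -21/4 kN·m

Load 1 — applied couple M₀=19 kN·m at a=4 m (b=L-a=4):
  M_1 = M₀x/L  [x≤a] = 19·2/8 = 19/4 kN·m
Load 2 — triangular load w₀=-16 kN/m (0→w₀ over full span):
  M_2 = w₀Lx/6 - w₀x³/(6L) = (-16)·8·2/6 - (-16)·2³/(6·8) = -40 kN·m
Load 3 — uniform load w=5 kN/m over full span:
  M_3 = wx(L-x)/2 = 5·2·(8-2)/2 = 30 kN·m
Superposition: M = Σ M_i = -21/4 kN·m ≈ -5.250000 kN·m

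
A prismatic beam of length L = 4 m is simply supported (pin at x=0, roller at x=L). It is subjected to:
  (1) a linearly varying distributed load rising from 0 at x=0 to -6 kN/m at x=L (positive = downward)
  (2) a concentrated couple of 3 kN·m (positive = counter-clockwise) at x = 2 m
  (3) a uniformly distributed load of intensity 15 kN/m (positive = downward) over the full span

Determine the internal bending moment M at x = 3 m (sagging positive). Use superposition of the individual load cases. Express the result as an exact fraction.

M(3) = 33/2 kN·m

Load 1 — triangular load w₀=-6 kN/m (0→w₀ over full span):
  M_1 = w₀Lx/6 - w₀x³/(6L) = (-6)·4·3/6 - (-6)·3³/(6·4) = -21/4 kN·m
Load 2 — applied couple M₀=3 kN·m at a=2 m (b=L-a=2):
  M_2 = M₀x/L - M₀  [x>a] = 3·3/4 - 3 = -3/4 kN·m
Load 3 — uniform load w=15 kN/m over full span:
  M_3 = wx(L-x)/2 = 15·3·(4-3)/2 = 45/2 kN·m
Superposition: M = Σ M_i = 33/2 kN·m ≈ 16.500000 kN·m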